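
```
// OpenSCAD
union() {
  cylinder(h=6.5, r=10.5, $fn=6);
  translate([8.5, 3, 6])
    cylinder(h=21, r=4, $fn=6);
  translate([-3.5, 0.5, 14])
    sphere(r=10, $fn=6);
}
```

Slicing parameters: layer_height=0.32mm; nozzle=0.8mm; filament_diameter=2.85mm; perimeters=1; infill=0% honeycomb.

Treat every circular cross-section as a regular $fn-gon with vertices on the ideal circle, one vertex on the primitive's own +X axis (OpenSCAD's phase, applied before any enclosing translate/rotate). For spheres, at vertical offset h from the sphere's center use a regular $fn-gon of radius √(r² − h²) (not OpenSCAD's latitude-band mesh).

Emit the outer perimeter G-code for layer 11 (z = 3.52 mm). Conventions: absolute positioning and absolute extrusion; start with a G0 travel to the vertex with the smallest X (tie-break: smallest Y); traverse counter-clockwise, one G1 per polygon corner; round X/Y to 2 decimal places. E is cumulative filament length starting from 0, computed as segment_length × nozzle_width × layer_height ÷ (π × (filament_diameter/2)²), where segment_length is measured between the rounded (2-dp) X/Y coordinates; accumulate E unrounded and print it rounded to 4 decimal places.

At z = 3.52 mm: the r=10.5 cylinder contributes a regular 6-gon of circumradius 10.5; the cylinder at (8.5, 3) does not reach this height (z outside [6, 27]); the sphere at (-3.5, 0.5) is absent (|z−center|=10.480 > r=10); Taking the union: only the r=10.5 cylinder is present, so the union is just that shape — 1 connected region. The outline is a single polygon with 6 vertices. Extrusion per mm of travel: 0.8 × 0.32 / (π × 1.425²) = 0.040129. Accumulating E over each segment gives final E = 2.5277.

G0 X-10.50 Y0.00 Z3.52
G1 X-5.25 Y-9.09 E0.4212
G1 X5.25 Y-9.09 E0.8426
G1 X10.50 Y0.00 E1.2638
G1 X5.25 Y9.09 E1.6851
G1 X-5.25 Y9.09 E2.1064
G1 X-10.50 Y0.00 E2.5277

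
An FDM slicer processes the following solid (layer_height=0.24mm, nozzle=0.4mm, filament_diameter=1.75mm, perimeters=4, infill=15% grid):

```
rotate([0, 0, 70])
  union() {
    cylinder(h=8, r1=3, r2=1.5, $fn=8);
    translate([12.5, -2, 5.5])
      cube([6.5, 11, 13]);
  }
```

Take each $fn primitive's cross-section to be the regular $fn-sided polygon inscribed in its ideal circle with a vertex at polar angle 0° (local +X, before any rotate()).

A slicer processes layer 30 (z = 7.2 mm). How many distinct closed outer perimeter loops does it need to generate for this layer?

2

At z = 7.2 mm: the cone: at t=0.900 of its height the radius interpolates to r₁+(r₂−r₁)t = 1.650, giving a regular 8-gon of that circumradius; the 6.5×11 cube at (12.5, -2) contributes its full rectangle; Merging all regions: the 2 present regions are separate (no shared area or edge), so areas and boundary lengths simply add and each stays a separate island — 2 connected regions; (rotated 70° about Z; rotation is an isometry so areas/perimeters/island counts are preserved). The result has 2 disconnected regions.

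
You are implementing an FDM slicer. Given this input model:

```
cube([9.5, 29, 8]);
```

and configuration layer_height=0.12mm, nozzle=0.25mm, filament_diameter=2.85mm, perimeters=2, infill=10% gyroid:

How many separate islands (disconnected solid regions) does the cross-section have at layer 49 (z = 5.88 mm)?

1

At z = 5.88 mm: the cube (footprint 9.5×29) is included at this height. Overall, the cross-section is a single solid region. Island count = 1.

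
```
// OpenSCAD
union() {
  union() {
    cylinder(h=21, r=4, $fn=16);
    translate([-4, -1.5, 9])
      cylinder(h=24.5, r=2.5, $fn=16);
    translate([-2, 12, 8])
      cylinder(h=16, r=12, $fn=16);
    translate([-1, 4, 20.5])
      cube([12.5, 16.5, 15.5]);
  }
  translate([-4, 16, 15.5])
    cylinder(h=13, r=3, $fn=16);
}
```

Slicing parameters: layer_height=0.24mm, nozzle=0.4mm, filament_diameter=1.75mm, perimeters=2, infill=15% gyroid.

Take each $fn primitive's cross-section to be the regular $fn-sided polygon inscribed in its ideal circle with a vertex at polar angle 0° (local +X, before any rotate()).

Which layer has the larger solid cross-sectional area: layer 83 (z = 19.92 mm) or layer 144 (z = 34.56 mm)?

Layer 83 (z = 19.92): the r=4 cylinder contributes a regular 16-gon of circumradius 4 (area = (16/2)·4.000²·sin(360°/16) = 48.98 mm²); the r=2.5 cylinder at (-4, -1.5) gives a regular 16-gon of circumradius 2.5 (constant along its height) (area = (16/2)·2.500²·sin(360°/16) = 19.13 mm²); the cylinder at (-2, 12): section is a regular 16-gon, circumradius r=12 (area = (16/2)·12.000²·sin(360°/16) = 440.85 mm²); the cube at (-1, 4) does not reach this height (z outside [20.5, 36]); Taking the union: the regions partially overlap — summed areas 508.97 mm² minus the doubly-counted overlap 27.66 mm² gives 481.31 mm² — area = 481.31 mm²; the r=3 cylinder at (-4, 16) gives a regular 16-gon of circumradius 3 (constant along its height) (area = (16/2)·3.000²·sin(360°/16) = 27.55 mm²); Taking the union: the r=3 cylinder at (-4, 16) lies entirely inside the result so far, so the union is just the result so far — area = 481.31 mm². So its area = 481.31 mm². Layer 144 (z = 34.56): the cylinder is not intersected at this z (z outside [0, 21]); the cylinder at (-4, -1.5) is absent (z outside [9, 33.5]); the cylinder at (-2, 12) is absent (z outside [8, 24]); the cube at (-1, 4) (footprint 12.5×16.5) is included at this height (area 206.25 mm²); Merging all regions: only the 12.5×16.5 cube at (-1, 4) is present, so the union is just that shape — area = 206.25 mm²; the cylinder at (-4, 16) does not reach this height (z outside [15.5, 28.5]); Taking the union: only the result so far is present, so the union is just that shape — area = 206.25 mm². So its area = 206.25 mm². Layer 83 is larger (481.31 vs 206.25 mm²).

layer 83 (z = 19.92 mm)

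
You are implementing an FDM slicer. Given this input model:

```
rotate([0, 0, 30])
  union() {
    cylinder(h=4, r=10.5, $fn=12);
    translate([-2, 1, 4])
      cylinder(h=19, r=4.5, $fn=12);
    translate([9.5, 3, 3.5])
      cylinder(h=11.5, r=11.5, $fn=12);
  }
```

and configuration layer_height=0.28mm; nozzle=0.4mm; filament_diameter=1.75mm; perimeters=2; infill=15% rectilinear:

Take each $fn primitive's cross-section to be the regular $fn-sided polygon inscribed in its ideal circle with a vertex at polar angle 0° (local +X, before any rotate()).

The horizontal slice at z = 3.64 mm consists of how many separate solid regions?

1

At z = 3.64 mm: the r=10.5 cylinder contributes a regular 12-gon of circumradius 10.5; the cylinder at (-2, 1) is not intersected at this z (z outside [4, 23]); the r=11.5 cylinder at (9.5, 3) gives a regular 12-gon of circumradius 11.5 (constant along its height); Taking the union: the regions partially overlap (shared area 156.26 mm²), so overlapping operands fuse into one piece — 1 connected region; (whole slice rotated 30° about Z — lengths, areas and connectivity unchanged). The result has 1 disconnected region.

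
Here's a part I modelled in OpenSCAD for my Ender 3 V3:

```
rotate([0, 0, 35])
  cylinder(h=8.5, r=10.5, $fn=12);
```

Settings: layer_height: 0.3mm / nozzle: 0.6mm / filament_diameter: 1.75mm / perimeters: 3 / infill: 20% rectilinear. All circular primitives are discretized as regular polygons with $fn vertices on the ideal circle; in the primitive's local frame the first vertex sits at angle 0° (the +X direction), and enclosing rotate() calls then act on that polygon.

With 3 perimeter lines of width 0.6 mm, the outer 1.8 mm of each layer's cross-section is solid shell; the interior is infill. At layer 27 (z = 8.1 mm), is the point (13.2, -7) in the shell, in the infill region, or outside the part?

outside

At z = 8.1 mm: the cylinder: section is a regular 12-gon, circumradius r=10.5; (whole slice rotated 35° about Z — lengths, areas and connectivity unchanged). Overall, the cross-section is a single solid region. Undo the 35° rotation: the query point maps to (6.798, -13.305) in the un-rotated model frame. The nearest boundary edge runs (-0.00, -10.50)→(5.25, -9.09); distance from the point to it = 4.49 mm. The point is not inside any of the regions above, so it lies outside the cross-section (4.49 mm from the nearest boundary).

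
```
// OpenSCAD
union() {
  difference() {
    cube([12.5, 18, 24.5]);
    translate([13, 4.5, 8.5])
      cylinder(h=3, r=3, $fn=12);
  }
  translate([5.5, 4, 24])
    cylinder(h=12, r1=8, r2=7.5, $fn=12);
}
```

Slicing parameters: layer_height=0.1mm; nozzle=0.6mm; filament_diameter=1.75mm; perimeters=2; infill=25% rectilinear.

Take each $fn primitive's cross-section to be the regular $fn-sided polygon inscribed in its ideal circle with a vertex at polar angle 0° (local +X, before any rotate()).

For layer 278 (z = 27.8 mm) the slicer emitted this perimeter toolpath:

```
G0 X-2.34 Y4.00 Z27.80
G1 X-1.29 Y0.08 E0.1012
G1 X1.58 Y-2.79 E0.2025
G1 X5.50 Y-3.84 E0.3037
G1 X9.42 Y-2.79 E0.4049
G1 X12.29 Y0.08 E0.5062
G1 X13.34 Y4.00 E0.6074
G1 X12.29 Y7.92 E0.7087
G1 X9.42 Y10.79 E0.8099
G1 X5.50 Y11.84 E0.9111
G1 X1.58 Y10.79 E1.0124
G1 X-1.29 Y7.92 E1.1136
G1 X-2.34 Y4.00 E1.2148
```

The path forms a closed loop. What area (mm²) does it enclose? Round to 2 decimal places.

Apply the shoelace formula to the sequence of (X, Y) vertices; enclosed area = 184.41 mm².

184.41 mm²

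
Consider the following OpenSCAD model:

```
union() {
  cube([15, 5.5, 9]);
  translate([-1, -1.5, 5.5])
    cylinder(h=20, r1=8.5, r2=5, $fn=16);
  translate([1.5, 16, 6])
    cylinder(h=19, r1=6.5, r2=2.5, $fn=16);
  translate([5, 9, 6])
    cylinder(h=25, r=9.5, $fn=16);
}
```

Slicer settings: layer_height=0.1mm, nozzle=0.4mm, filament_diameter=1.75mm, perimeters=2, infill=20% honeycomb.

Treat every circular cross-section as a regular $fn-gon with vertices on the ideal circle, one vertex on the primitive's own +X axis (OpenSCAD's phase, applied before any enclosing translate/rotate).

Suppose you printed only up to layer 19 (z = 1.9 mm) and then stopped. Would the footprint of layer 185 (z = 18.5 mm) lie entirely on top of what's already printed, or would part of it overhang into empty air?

part overhangs

Compare the two slices. At z = 1.9: the cube (footprint 15×5.5) is included at this height (area 82.50 mm²); the cone at (-1, -1.5) is absent (z outside [5.5, 25.5]); the cone at (1.5, 16) does not reach this height (z outside [6, 25]); the cylinder at (5, 9) is not intersected at this z (z outside [6, 31]); Taking the union: only the 15×5.5 cube is present, so the union is just that shape — area = 82.50 mm². At z = 18.5: the cube does not reach this height (z outside [0, 9]); the cone at (-1, -1.5) contributes a regular 16-gon of circumradius 6.225 (interpolated between r1=8.5 and r2=5 at t=0.650) (area = (16/2)·6.225²·sin(360°/16) = 118.63 mm²); the cone at (1.5, 16): at t=0.658 of its height the radius interpolates to r₁+(r₂−r₁)t = 3.868, giving a regular 16-gon of that circumradius (area = (16/2)·3.868²·sin(360°/16) = 45.81 mm²); the r=9.5 cylinder at (5, 9) contributes a regular 16-gon of circumradius 9.5 (area = (16/2)·9.500²·sin(360°/16) = 276.30 mm²); Merging all regions: the regions partially overlap — summed areas 440.75 mm² minus the doubly-counted overlap 54.77 mm² gives 385.98 mm² — area = 385.98 mm². Checking containment: at z = 18.5 the cross-section extends beyond the z = 1.9 cross-section by about 322.07 mm².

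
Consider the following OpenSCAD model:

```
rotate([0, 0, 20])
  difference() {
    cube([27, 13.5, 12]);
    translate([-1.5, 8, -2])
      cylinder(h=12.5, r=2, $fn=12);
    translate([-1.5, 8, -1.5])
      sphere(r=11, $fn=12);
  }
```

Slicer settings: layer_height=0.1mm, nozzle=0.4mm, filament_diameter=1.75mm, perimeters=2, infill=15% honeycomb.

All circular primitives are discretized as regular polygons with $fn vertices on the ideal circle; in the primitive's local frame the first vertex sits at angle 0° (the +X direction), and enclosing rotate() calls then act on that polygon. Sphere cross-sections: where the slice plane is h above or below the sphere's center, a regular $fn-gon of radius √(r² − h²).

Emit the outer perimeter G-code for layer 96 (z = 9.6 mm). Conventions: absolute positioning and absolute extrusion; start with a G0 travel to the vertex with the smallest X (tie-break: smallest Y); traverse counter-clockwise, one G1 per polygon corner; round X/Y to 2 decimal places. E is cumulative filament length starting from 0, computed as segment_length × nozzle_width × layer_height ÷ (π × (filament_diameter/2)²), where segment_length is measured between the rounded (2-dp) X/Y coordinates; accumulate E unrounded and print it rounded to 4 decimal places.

G0 X-4.62 Y12.69 Z9.60
G1 X-3.16 Y8.68 E0.0710
G1 X-2.86 Y8.54 E0.0765
G1 X-2.27 Y7.69 E0.0937
G1 X-2.18 Y6.66 E0.1109
G1 X-2.31 Y6.36 E0.1163
G1 X0.00 Y0.00 E0.2288
G1 X25.37 Y9.23 E0.6778
G1 X20.75 Y21.92 E0.9024
G1 X-4.62 Y12.69 E1.3513

At z = 9.6 mm: the 27×13.5 cube contributes its full rectangle; the r=2 cylinder at (-1.5, 8) contributes a regular 12-gon of circumradius 2; the sphere at (-1.5, 8) does not reach this height (|z−center|=11.100 > r=11); Subtracting the remaining from the first: starting from the 27×13.5 cube, the r=2 cylinder at (-1.5, 8) partially overlaps it — only the 0.79 mm² overlap (of its 12.00 mm²) is removed, clipping the outline — 1 connected region; (rotated 20° about Z; rotation is an isometry so areas/perimeters/island counts are preserved). The outline is a single polygon with 9 vertices. Extrusion per mm of travel: 0.4 × 0.1 / (π × 0.875²) = 0.016630. Accumulating E over each segment gives final E = 1.3513.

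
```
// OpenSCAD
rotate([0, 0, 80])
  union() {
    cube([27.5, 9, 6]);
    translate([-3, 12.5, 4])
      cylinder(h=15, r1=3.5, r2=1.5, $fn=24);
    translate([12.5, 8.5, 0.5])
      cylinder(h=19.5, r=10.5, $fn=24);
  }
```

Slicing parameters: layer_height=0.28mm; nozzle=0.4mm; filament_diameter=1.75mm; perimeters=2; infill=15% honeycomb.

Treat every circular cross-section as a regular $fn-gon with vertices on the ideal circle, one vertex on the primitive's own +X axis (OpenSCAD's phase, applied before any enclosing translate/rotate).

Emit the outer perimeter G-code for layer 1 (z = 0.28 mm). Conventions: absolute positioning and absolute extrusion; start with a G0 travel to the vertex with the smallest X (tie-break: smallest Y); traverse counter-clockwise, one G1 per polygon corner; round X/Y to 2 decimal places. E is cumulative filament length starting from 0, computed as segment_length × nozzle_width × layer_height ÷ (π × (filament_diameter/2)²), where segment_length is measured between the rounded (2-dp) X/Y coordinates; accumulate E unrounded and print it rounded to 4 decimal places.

At z = 0.28 mm: the cube (footprint 27.5×9) is included at this height; the cone at (-3, 12.5) is absent (z outside [4, 19]); the cylinder at (12.5, 8.5) does not reach this height (z outside [0.5, 20]); Merging all regions: only the 27.5×9 cube is present, so the union is just that shape — 1 connected region; (whole slice rotated 80° about Z — lengths, areas and connectivity unchanged). The outline is a single polygon with 4 vertices. Extrusion per mm of travel: 0.4 × 0.28 / (π × 0.875²) = 0.046564. Accumulating E over each segment gives final E = 3.3996.

G0 X-8.86 Y1.56 Z0.28
G1 X0.00 Y0.00 E0.4189
G1 X4.78 Y27.08 E1.6994
G1 X-4.09 Y28.65 E2.1188
G1 X-8.86 Y1.56 E3.3996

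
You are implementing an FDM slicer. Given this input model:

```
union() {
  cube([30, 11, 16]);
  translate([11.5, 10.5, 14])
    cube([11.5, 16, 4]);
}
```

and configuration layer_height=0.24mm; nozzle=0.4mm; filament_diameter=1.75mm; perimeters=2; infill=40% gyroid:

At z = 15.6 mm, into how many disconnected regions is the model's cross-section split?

At z = 15.6 mm: the 30×11 cube contributes its full rectangle; the 11.5×16 cube at (11.5, 10.5) contributes its full rectangle; Merging all regions: the regions partially overlap (shared area 5.75 mm²), so overlapping operands fuse into one piece — 1 connected region. The result has 1 disconnected region.

1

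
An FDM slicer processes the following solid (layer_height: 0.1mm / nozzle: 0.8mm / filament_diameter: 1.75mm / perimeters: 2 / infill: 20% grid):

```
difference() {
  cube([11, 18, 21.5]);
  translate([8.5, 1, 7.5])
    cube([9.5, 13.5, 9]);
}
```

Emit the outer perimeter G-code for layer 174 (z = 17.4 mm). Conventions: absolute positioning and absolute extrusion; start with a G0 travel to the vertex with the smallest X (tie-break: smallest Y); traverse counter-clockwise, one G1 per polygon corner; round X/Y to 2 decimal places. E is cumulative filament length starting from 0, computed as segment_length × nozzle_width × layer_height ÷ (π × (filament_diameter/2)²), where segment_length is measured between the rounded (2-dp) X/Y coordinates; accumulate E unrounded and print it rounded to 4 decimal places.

At z = 17.4 mm: the 11×18 cube contributes its full rectangle; the cube at (8.5, 1) is absent (z outside [7.5, 16.5]); Taking the first minus the rest: none of the subtracted shapes is present at this height, so the 11×18 cube is unchanged — 1 connected region. The outline is a single polygon with 4 vertices. Extrusion per mm of travel: 0.8 × 0.1 / (π × 0.875²) = 0.033260. Accumulating E over each segment gives final E = 1.9291.

G0 X0.00 Y0.00 Z17.40
G1 X11.00 Y0.00 E0.3659
G1 X11.00 Y18.00 E0.9645
G1 X0.00 Y18.00 E1.3304
G1 X0.00 Y0.00 E1.9291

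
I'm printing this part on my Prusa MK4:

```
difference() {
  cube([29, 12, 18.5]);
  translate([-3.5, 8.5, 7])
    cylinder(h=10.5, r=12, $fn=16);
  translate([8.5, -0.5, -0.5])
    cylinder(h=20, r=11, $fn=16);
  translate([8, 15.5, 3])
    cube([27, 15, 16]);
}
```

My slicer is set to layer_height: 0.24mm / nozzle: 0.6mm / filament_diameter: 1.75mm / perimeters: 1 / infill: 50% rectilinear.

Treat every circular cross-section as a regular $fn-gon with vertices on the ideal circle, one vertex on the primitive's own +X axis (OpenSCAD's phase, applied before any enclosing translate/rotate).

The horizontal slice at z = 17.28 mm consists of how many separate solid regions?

At z = 17.28 mm: the cube (footprint 29×12) is included at this height; the cylinder at (-3.5, 8.5): section is a regular 16-gon, circumradius r=12; the r=11 cylinder at (8.5, -0.5) contributes a regular 16-gon of circumradius 11; the cube at (8, 15.5) is present — its section is the full 27×15 rectangle; Taking the first minus the rest: starting from the 29×12 cube, the r=12 cylinder at (-3.5, 8.5) partially overlaps it — only the 90.01 mm² overlap (of its 440.85 mm²) is removed, clipping the outline; the r=11 cylinder at (8.5, -0.5) partially overlaps it — only the 98.29 mm² overlap (of its 370.44 mm²) is removed, clipping the outline; the 27×15 cube at (8, 15.5) misses the remaining region (no effect) — 1 connected region. The result has 1 disconnected region.

1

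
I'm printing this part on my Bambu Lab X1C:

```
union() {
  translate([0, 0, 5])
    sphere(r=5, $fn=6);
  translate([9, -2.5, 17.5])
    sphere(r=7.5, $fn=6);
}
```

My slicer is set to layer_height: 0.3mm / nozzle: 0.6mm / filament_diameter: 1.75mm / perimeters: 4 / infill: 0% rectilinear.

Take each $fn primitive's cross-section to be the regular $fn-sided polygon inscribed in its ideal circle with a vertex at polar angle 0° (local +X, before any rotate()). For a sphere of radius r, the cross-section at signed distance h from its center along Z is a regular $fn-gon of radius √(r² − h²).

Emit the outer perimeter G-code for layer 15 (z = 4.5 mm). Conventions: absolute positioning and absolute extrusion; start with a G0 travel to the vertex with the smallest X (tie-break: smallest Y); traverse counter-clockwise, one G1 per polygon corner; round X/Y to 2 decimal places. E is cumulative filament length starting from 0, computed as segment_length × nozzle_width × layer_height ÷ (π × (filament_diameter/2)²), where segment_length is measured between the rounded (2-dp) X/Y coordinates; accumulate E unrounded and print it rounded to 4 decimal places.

At z = 4.5 mm: the r=5 sphere slices to a regular 6-gon of circumradius 4.975 (√(r²−h²) with h=0.5 from center); the sphere at (9, -2.5) is absent (|z−center|=13.000 > r=7.5); Merging all regions: only the r=5 sphere is present, so the union is just that shape — 1 connected region. The outline is a single polygon with 6 vertices. Extrusion per mm of travel: 0.6 × 0.3 / (π × 0.875²) = 0.074835. Accumulating E over each segment gives final E = 2.2339.

G0 X-4.97 Y0.00 Z4.50
G1 X-2.49 Y-4.31 E0.3721
G1 X2.49 Y-4.31 E0.7448
G1 X4.97 Y0.00 E1.1169
G1 X2.49 Y4.31 E1.4891
G1 X-2.49 Y4.31 E1.8617
G1 X-4.97 Y0.00 E2.2339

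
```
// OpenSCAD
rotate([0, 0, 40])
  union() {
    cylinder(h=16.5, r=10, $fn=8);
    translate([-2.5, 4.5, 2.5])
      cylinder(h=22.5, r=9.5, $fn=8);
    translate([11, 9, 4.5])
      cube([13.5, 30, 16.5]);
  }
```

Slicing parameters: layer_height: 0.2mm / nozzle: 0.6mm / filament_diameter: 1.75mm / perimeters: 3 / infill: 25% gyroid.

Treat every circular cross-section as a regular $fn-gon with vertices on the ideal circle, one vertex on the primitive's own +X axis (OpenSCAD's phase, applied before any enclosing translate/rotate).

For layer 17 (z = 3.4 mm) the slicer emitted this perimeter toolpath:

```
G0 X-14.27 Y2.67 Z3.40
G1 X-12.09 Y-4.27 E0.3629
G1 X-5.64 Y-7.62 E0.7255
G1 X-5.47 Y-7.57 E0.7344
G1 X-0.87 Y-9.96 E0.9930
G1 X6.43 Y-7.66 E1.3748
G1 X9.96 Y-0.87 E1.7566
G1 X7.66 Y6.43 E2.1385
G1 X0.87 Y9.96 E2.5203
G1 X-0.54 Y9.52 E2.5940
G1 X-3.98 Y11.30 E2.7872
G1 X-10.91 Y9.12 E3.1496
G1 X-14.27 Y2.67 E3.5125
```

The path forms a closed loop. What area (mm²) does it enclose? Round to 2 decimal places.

Apply the shoelace formula to the sequence of (X, Y) vertices; enclosed area = 363.21 mm².

363.21 mm²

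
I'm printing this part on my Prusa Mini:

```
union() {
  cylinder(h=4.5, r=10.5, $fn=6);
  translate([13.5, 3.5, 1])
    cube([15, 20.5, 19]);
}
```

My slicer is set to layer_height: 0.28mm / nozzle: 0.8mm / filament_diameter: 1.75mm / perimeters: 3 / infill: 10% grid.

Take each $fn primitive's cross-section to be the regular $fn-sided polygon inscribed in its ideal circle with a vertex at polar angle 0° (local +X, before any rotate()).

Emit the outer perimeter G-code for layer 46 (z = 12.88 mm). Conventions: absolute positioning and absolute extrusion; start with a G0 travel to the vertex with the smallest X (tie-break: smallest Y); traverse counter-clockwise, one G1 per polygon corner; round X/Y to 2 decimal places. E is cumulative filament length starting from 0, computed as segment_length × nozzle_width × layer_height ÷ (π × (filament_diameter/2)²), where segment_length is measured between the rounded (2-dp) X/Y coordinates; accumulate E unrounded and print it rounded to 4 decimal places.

G0 X13.50 Y3.50 Z12.88
G1 X28.50 Y3.50 E1.3969
G1 X28.50 Y24.00 E3.3061
G1 X13.50 Y24.00 E4.7030
G1 X13.50 Y3.50 E6.6121

At z = 12.88 mm: the cylinder is not intersected at this z (z outside [0, 4.5]); the 15×20.5 cube at (13.5, 3.5) contributes its full rectangle; Merging all regions: only the 15×20.5 cube at (13.5, 3.5) is present, so the union is just that shape — 1 connected region. The outline is a single polygon with 4 vertices. Extrusion per mm of travel: 0.8 × 0.28 / (π × 0.875²) = 0.093128. Accumulating E over each segment gives final E = 6.6121.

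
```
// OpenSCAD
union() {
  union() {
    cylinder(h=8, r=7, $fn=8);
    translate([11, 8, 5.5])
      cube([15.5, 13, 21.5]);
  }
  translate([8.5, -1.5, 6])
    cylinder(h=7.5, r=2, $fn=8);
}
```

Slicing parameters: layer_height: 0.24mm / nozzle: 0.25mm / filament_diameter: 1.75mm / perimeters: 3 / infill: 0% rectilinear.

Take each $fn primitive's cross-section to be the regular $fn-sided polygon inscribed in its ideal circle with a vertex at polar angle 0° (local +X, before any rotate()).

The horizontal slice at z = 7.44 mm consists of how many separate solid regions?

At z = 7.44 mm: the r=7 cylinder contributes a regular 8-gon of circumradius 7; the cube at (11, 8) is present — its section is the full 15.5×13 rectangle; Taking the union: the 2 present regions are separate (no shared area or edge), so areas and boundary lengths simply add and each stays a separate island — 2 connected regions; the cylinder at (8.5, -1.5): section is a regular 8-gon, circumradius r=2; Merging all regions: the 2 present regions are separate (no shared area or edge), so areas and boundary lengths simply add and each stays a separate island — 3 connected regions. The result has 3 disconnected regions.

3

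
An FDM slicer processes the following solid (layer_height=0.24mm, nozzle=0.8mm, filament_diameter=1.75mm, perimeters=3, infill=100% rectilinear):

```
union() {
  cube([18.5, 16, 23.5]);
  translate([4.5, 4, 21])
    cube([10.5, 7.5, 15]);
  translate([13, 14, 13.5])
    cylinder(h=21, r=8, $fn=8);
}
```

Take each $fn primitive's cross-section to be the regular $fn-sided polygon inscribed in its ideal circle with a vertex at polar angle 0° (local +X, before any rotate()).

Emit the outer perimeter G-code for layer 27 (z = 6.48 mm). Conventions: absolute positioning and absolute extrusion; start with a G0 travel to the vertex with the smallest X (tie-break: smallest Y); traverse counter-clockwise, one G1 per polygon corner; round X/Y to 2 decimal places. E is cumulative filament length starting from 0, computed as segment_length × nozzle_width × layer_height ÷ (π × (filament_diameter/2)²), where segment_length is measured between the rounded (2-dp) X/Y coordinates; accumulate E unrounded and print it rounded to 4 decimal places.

G0 X0.00 Y0.00 Z6.48
G1 X18.50 Y0.00 E1.4767
G1 X18.50 Y16.00 E2.7539
G1 X0.00 Y16.00 E4.2307
G1 X0.00 Y0.00 E5.5079

At z = 6.48 mm: the cube (footprint 18.5×16) is included at this height; the cube at (4.5, 4) does not reach this height (z outside [21, 36]); the cylinder at (13, 14) does not reach this height (z outside [13.5, 34.5]); Taking the union: only the 18.5×16 cube is present, so the union is just that shape — 1 connected region. The outline is a single polygon with 4 vertices. Extrusion per mm of travel: 0.8 × 0.24 / (π × 0.875²) = 0.079824. Accumulating E over each segment gives final E = 5.5079.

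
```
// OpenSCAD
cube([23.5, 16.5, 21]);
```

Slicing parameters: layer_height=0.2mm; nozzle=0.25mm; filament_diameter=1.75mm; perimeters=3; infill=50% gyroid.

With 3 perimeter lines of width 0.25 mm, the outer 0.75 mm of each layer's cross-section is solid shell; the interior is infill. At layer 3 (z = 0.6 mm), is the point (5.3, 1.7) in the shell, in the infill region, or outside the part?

At z = 0.6 mm: the cube (footprint 23.5×16.5) is included at this height. Overall, the cross-section is a single solid region. The nearest boundary edge runs (0.00, 0.00)→(23.50, 0.00); distance from the point to it = 1.70 mm. The point is inside the cross-section and 1.70 mm from the nearest boundary — more than the 0.75 mm shell width (3 × 0.25), so it's in the infill interior.

infill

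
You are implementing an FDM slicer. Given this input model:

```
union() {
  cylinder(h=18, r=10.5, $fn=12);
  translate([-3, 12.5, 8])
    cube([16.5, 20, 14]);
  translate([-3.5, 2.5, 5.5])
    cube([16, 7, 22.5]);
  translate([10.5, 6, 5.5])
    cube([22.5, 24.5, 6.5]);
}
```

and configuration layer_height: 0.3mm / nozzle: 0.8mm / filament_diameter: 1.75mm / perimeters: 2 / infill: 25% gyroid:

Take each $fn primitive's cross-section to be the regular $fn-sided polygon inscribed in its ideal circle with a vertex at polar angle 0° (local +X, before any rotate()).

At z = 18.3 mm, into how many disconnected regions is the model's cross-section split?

At z = 18.3 mm: the cylinder is not intersected at this z (z outside [0, 18]); the cube at (-3, 12.5) (footprint 16.5×20) is included at this height; the 16×7 cube at (-3.5, 2.5) contributes its full rectangle; the cube at (10.5, 6) is not intersected at this z (z outside [5.5, 12]); Merging all regions: the 2 present regions are separate (no shared area or edge), so areas and boundary lengths simply add and each stays a separate island — 2 connected regions. The result has 2 disconnected regions.

2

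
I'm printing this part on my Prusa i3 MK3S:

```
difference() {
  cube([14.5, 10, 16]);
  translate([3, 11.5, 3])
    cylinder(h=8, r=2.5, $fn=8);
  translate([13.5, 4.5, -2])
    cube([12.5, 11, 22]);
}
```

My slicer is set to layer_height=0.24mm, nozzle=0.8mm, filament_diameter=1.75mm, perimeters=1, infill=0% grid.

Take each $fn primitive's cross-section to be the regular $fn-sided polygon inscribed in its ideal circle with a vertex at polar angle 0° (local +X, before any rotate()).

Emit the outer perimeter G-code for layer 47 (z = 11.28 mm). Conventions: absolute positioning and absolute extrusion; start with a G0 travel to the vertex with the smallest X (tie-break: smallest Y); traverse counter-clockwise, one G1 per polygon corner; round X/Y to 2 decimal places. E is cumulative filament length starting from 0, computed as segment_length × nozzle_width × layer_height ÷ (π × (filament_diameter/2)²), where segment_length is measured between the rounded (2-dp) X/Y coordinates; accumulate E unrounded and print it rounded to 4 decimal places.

At z = 11.28 mm: the 14.5×10 cube contributes its full rectangle; the cylinder at (3, 11.5) does not reach this height (z outside [3, 11]); the cube at (13.5, 4.5) is present — its section is the full 12.5×11 rectangle; After the difference (first − rest): starting from the 14.5×10 cube, the 12.5×11 cube at (13.5, 4.5) partially overlaps it — only the 5.50 mm² overlap (of its 137.50 mm²) is removed, clipping the outline — 1 connected region. The outline is a single polygon with 6 vertices. Extrusion per mm of travel: 0.8 × 0.24 / (π × 0.875²) = 0.079824. Accumulating E over each segment gives final E = 3.9114.

G0 X0.00 Y0.00 Z11.28
G1 X14.50 Y0.00 E1.1575
G1 X14.50 Y4.50 E1.5167
G1 X13.50 Y4.50 E1.5965
G1 X13.50 Y10.00 E2.0355
G1 X0.00 Y10.00 E3.1131
G1 X0.00 Y0.00 E3.9114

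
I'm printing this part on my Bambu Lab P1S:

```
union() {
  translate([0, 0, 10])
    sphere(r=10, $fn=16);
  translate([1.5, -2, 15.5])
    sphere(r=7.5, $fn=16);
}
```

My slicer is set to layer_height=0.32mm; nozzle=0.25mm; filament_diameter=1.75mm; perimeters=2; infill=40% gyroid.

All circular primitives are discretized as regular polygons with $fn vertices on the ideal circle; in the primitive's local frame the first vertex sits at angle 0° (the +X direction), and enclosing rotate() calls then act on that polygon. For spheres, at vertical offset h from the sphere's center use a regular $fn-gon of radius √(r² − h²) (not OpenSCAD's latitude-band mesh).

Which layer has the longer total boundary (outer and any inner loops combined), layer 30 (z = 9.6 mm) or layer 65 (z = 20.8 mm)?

Layer 30 (z = 9.6): the r=10 sphere contributes a regular 16-gon of circumradius √(10²−0.4²) = 9.992 (perimeter = 2·16·9.992·sin(180°/16) = 62.38 mm); the sphere at (1.5, -2): section is a regular 16-gon, circumradius = √(r²−h²) = √(7.5²−5.9²) = 4.630 (perimeter = 2·16·4.630·sin(180°/16) = 28.91 mm); Combining (union): the r=7.5 sphere at (1.5, -2) lies entirely inside the r=10 sphere, so the union is just the r=10 sphere — boundary = 62.38 mm. So its perimeter = 62.38 mm. Layer 65 (z = 20.8): the sphere is not intersected at this z (|z−center|=10.800 > r=10); the r=7.5 sphere at (1.5, -2) contributes a regular 16-gon of circumradius √(7.5²−5.3²) = 5.307 (perimeter = 2·16·5.307·sin(180°/16) = 33.13 mm); Merging all regions: only the r=7.5 sphere at (1.5, -2) is present, so the union is just that shape — boundary = 33.13 mm. So its perimeter = 33.13 mm. Layer 30 is larger (62.38 vs 33.13 mm).

layer 30 (z = 9.6 mm)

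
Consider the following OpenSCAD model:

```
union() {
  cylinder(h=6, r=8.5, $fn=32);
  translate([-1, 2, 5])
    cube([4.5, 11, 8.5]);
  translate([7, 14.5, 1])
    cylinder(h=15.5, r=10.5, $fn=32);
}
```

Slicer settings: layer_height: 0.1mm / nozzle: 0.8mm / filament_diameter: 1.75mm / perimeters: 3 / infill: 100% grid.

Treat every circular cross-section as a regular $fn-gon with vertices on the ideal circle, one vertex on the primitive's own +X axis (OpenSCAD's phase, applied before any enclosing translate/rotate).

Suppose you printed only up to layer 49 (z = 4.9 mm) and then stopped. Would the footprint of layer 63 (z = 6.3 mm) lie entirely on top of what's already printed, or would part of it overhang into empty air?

entirely on top

Compare the two slices. At z = 4.9: the r=8.5 cylinder contributes a regular 32-gon of circumradius 8.5 (area = (32/2)·8.500²·sin(360°/32) = 225.52 mm²); the cube at (-1, 2) is absent (z outside [5, 13.5]); the r=10.5 cylinder at (7, 14.5) contributes a regular 32-gon of circumradius 10.5 (area = (32/2)·10.500²·sin(360°/32) = 344.14 mm²); Combining (union): the regions partially overlap — summed areas 569.66 mm² minus the doubly-counted overlap 19.03 mm² gives 550.63 mm² — area = 550.63 mm². At z = 6.3: the cylinder is absent (z outside [0, 6]); the cube at (-1, 2) is present — its section is the full 4.5×11 rectangle (area 49.50 mm²); the cylinder at (7, 14.5): section is a regular 32-gon, circumradius r=10.5 (area = (32/2)·10.500²·sin(360°/32) = 344.14 mm²); Combining (union): the regions partially overlap — summed areas 393.64 mm² minus the doubly-counted overlap 31.97 mm² gives 361.67 mm² — area = 361.67 mm². Checking containment: the cross-section at z = 6.3 is a subset of the cross-section at z = 4.9.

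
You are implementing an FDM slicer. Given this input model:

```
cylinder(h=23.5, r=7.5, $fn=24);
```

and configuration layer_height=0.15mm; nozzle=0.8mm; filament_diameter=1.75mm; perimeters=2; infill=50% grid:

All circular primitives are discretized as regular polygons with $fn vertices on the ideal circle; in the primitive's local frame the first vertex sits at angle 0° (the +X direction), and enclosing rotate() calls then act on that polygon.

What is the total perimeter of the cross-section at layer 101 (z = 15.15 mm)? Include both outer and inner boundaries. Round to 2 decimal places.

At z = 15.15 mm: the r=7.5 cylinder gives a regular 24-gon of circumradius 7.5 (constant along its height) (perimeter = 2·24·7.500·sin(180°/24) = 46.99 mm). Overall, the cross-section is a single solid region. Total boundary length (outer) = 46.99 mm.

46.99 mm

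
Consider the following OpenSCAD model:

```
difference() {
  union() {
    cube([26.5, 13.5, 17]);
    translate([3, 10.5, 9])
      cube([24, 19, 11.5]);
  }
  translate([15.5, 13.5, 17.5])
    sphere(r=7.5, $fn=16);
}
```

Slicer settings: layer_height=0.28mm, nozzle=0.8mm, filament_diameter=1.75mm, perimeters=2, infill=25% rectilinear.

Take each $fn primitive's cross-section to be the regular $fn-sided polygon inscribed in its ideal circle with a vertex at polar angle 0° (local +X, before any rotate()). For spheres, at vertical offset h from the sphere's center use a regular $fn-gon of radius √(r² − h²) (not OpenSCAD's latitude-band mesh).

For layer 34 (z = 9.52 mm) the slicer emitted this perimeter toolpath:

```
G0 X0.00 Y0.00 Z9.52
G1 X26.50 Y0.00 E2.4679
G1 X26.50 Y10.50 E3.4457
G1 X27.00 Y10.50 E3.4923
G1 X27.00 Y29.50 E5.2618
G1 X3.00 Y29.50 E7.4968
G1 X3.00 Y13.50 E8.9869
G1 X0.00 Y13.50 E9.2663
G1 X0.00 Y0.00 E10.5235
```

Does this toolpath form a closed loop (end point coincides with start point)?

yes

Start point (G0): (0.00, 0.00). End point (last G1): the path returns to the start — closed.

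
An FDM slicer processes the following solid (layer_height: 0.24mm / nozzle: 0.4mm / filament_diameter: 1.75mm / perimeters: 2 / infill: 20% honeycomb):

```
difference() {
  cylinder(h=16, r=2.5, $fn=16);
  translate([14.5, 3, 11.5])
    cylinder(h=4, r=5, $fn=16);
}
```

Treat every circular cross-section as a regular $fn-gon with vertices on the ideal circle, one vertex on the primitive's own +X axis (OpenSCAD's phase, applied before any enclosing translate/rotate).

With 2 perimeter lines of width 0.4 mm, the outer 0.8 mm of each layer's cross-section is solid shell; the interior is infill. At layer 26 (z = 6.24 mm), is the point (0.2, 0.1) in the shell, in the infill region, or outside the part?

At z = 6.24 mm: the r=2.5 cylinder contributes a regular 16-gon of circumradius 2.5; the cylinder at (14.5, 3) is absent (z outside [11.5, 15.5]); After the difference (first − rest): none of the subtracted shapes is present at this height, so the r=2.5 cylinder is unchanged — 1 connected region. Overall, the cross-section is a single solid region. The nearest boundary edge runs (2.31, 0.96)→(1.77, 1.77); distance from the point to it = 2.23 mm. The point is inside the cross-section and 2.23 mm from the nearest boundary — more than the 0.8 mm shell width (2 × 0.4), so it's in the infill interior.

infill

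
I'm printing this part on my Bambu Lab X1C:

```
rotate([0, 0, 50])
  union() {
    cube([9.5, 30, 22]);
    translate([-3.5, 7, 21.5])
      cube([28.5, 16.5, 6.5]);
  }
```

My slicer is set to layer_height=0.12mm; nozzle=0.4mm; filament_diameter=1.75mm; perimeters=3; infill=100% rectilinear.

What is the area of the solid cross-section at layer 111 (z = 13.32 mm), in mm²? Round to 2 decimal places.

285.00 mm²

At z = 13.32 mm: the 9.5×30 cube contributes its full rectangle (area 285.00 mm²); the cube at (-3.5, 7) is not intersected at this z (z outside [21.5, 28]); Taking the union: only the 9.5×30 cube is present, so the union is just that shape — area = 285.00 mm²; (rotated 50° about Z; rotation is an isometry so areas/perimeters/island counts are preserved). Overall, the cross-section is a single solid region. Net area = 285.00 mm².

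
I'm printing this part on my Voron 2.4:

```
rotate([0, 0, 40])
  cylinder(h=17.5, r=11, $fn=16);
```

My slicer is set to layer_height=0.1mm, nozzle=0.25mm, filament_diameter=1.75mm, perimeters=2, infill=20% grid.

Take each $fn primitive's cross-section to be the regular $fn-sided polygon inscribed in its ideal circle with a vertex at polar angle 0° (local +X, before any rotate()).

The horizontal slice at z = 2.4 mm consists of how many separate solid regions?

At z = 2.4 mm: the r=11 cylinder contributes a regular 16-gon of circumradius 11; (whole slice rotated 40° about Z — lengths, areas and connectivity unchanged). The result has 1 disconnected region.

1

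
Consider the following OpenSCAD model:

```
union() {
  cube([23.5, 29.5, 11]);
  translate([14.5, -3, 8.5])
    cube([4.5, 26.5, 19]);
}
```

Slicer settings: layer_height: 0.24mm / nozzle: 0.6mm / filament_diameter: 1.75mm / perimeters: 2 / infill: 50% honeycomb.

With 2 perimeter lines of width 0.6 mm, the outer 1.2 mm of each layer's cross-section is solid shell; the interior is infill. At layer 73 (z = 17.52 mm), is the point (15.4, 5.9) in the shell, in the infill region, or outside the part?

shell

At z = 17.52 mm: the cube does not reach this height (z outside [0, 11]); the 4.5×26.5 cube at (14.5, -3) contributes its full rectangle; Taking the union: only the 4.5×26.5 cube at (14.5, -3) is present, so the union is just that shape — 1 connected region. Overall, the cross-section is a single solid region. The nearest boundary edge runs (14.50, 23.50)→(14.50, -3.00); distance from the point to it = 0.90 mm. The point is inside the cross-section, 0.90 mm from the nearest boundary — within the 1.2 mm shell band (2 × 0.6).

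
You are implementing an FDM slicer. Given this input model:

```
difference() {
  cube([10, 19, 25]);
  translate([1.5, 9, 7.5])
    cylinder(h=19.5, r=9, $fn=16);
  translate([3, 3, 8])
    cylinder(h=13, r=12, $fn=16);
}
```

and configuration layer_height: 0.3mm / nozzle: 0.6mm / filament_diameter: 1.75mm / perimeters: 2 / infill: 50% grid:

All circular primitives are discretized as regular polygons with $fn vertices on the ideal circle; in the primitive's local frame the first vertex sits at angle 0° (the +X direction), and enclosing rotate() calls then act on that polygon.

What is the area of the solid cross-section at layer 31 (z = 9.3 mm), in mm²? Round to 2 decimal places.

25.24 mm²

At z = 9.3 mm: the cube (footprint 10×19) is included at this height (area 190.00 mm²); the r=9 cylinder at (1.5, 9) contributes a regular 16-gon of circumradius 9 (area = (16/2)·9.000²·sin(360°/16) = 247.98 mm²); the r=12 cylinder at (3, 3) gives a regular 16-gon of circumradius 12 (constant along its height) (area = (16/2)·12.000²·sin(360°/16) = 440.85 mm²); Subtracting the remaining from the first: starting from the 10×19 cube (190.00 mm²), the r=9 cylinder at (1.5, 9) partially overlaps it — only the 149.29 mm² overlap (of its 247.98 mm²) is removed, clipping the outline; the r=12 cylinder at (3, 3) partially overlaps it — only the 15.48 mm² overlap (of its 440.85 mm²) is removed, clipping the outline — area = 25.24 mm². Overall, the cross-section is a single solid region. Net area = 25.24 mm².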